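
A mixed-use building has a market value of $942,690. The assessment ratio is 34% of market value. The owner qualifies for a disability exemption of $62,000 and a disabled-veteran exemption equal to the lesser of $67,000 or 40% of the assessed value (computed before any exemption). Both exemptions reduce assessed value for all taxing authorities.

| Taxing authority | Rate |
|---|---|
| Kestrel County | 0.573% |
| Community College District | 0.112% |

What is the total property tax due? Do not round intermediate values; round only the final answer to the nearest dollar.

Assessed value = $942,690 × 0.34 = $320,514.6
Disabled-veteran exemption = min($67,000, 40% × $320,514.6) = min($67,000, $128,205.84) = $67,000 (dollar cap binds)
Taxable value = $320,514.6 − $62,000 − $67,000 = $191,514.6
Kestrel County: $191,514.6 × 0.00573 = $1,097.378658
Community College District: $191,514.6 × 0.00112 = $214.496352
Total = $1,311.87501

$1,312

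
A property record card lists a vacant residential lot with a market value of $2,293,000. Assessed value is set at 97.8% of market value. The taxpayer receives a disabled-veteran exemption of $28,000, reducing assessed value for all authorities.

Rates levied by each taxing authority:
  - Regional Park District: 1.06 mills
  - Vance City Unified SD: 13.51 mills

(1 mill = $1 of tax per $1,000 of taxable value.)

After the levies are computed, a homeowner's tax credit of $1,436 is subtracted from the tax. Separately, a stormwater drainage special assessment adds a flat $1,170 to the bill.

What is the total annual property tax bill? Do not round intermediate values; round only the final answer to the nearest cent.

$32,000.05

Assessed value = $2,293,000 × 0.978 = $2,242,554
Taxable value = $2,242,554 − $28,000 = $2,214,554
Regional Park District: $2,214,554 × 0.00106 = $2,347.42724
Vance City Unified SD: $2,214,554 × 0.01351 = $29,918.62454
Levies subtotal = $32,266.05178
After credit = $32,266.05178 − $1,436 = $30,830.05178
Total = $30,830.05178 + $1,170 = $32,000.05178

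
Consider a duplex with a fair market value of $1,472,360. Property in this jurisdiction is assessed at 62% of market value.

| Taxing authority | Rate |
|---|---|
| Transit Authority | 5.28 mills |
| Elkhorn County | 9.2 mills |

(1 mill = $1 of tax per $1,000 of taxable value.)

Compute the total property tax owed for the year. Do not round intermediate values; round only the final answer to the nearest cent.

$13,218.26

Assessed value = $1,472,360 × 0.62 = $912,863.2
Transit Authority: $912,863.2 × 0.00528 = $4,819.917696
Elkhorn County: $912,863.2 × 0.0092 = $8,398.34144
Total = $4,819.917696 + $8,398.34144 = $13,218.259136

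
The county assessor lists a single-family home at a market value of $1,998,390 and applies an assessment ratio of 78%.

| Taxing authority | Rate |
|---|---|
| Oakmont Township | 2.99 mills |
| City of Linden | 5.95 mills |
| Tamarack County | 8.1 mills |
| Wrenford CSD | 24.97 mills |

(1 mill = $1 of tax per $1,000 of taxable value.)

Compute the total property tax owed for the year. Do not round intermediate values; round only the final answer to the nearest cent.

$65,482.84

Assessed value = $1,998,390 × 0.78 = $1,558,744.2
Oakmont Township: $1,558,744.2 × 0.00299 = $4,660.645158
City of Linden: $1,558,744.2 × 0.00595 = $9,274.52799
Tamarack County: $1,558,744.2 × 0.0081 = $12,625.82802
Wrenford CSD: $1,558,744.2 × 0.02497 = $38,921.842674
Total = $4,660.645158 + $9,274.52799 + $12,625.82802 + $38,921.842674 = $65,482.843842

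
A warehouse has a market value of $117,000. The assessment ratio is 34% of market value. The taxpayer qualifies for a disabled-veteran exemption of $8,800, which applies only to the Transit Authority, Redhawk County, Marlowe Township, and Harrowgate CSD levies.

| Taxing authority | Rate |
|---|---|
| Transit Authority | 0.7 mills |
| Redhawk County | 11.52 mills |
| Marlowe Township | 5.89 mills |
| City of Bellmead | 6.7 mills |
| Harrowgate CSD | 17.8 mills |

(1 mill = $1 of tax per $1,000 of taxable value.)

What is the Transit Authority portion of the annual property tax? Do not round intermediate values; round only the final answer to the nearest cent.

$21.69

Assessed value = $117,000 × 0.34 = $39,780
Transit Authority taxable value = $39,780 − $8,800 = $30,980
Transit Authority levy = $30,980 × 0.0007 = $21.686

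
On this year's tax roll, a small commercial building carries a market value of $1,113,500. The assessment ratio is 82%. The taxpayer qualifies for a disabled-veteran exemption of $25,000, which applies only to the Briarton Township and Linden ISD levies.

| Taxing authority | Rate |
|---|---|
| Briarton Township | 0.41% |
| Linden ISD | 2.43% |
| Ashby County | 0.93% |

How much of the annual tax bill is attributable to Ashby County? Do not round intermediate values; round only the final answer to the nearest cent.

Assessed value = $1,113,500 × 0.82 = $913,070
Ashby County taxable value = $913,070 (exemption does not apply)
Ashby County levy = $913,070 × 0.0093 = $8,491.551

$8,491.55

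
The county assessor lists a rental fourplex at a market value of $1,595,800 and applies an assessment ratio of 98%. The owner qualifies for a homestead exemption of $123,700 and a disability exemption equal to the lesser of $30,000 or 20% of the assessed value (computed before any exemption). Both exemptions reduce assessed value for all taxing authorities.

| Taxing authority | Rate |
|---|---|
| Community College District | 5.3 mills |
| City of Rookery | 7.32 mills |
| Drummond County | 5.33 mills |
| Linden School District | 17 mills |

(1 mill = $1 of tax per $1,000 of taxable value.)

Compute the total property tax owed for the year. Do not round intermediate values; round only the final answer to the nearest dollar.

$49,286

Assessed value = $1,595,800 × 0.98 = $1,563,884
Disability exemption = min($30,000, 20% × $1,563,884) = min($30,000, $312,776.8) = $30,000 (dollar cap binds)
Taxable value = $1,563,884 − $123,700 − $30,000 = $1,410,184
Community College District: $1,410,184 × 0.0053 = $7,473.9752
City of Rookery: $1,410,184 × 0.00732 = $10,322.54688
Drummond County: $1,410,184 × 0.00533 = $7,516.28072
Linden School District: $1,410,184 × 0.017 = $23,973.128
Total = $49,285.9308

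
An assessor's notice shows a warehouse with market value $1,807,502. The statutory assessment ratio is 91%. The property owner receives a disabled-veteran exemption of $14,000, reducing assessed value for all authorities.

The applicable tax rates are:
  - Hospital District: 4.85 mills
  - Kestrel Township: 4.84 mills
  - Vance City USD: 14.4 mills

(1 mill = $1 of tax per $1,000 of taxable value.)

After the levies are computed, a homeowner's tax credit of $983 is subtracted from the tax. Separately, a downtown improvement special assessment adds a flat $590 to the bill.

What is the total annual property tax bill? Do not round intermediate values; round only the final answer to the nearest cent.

$38,893.62

Assessed value = $1,807,502 × 0.91 = $1,644,826.82
Taxable value = $1,644,826.82 − $14,000 = $1,630,826.82
Hospital District: $1,630,826.82 × 0.00485 = $7,909.510077
Kestrel Township: $1,630,826.82 × 0.00484 = $7,893.2018088
Vance City USD: $1,630,826.82 × 0.0144 = $23,483.906208
Levies subtotal = $39,286.6180938
After credit = $39,286.6180938 − $983 = $38,303.6180938
Total = $38,303.6180938 + $590 = $38,893.6180938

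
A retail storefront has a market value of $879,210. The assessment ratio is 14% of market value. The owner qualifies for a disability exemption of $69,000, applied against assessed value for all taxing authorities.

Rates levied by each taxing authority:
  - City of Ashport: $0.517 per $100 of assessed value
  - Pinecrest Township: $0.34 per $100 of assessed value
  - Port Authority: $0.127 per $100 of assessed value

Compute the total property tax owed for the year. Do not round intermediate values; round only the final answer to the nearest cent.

Assessed value = $879,210 × 0.14 = $123,089.4
Taxable value = $123,089.4 − $69,000 = $54,089.4
City of Ashport: $54,089.4 × 0.00517 = $279.642198
Pinecrest Township: $54,089.4 × 0.0034 = $183.90396
Port Authority: $54,089.4 × 0.00127 = $68.693538
Total = $279.642198 + $183.90396 + $68.693538 = $532.239696

$532.24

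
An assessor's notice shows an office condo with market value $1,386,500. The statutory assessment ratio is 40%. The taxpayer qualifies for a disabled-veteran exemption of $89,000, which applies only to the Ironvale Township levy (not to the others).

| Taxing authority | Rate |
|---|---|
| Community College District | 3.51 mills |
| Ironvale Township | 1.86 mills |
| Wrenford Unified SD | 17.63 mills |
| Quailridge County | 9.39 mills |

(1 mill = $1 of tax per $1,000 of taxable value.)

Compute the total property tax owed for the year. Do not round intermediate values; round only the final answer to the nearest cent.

Assessed value = $1,386,500 × 0.4 = $554,600
Community College District: $554,600 × 0.00351 = $1,946.646
Ironvale Township: ($554,600 − $89,000) × 0.00186 = $465,600 × 0.00186 = $866.016
Wrenford Unified SD: $554,600 × 0.01763 = $9,777.598
Quailridge County: $554,600 × 0.00939 = $5,207.694
Total = $17,797.954

$17,797.95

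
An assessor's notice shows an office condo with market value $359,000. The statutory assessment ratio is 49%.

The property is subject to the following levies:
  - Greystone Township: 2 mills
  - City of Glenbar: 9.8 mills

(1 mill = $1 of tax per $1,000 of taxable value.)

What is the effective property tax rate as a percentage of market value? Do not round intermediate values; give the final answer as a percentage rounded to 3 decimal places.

0.578%

Assessed value = $359,000 × 0.49 = $175,910
Greystone Township: $175,910 × 0.002 = $351.82
City of Glenbar: $175,910 × 0.0098 = $1,723.918
Total tax = $2,075.738
Effective rate = $2,075.738 ÷ $359,000 = 0.578% of market value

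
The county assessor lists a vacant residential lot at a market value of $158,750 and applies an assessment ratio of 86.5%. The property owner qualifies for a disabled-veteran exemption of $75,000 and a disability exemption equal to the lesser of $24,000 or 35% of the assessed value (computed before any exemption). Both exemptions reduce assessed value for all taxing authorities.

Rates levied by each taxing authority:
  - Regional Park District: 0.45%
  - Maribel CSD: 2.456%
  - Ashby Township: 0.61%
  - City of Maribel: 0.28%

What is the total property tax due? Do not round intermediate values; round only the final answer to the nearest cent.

$1,454.58

Assessed value = $158,750 × 0.865 = $137,318.75
Disability exemption = min($24,000, 35% × $137,318.75) = min($24,000, $48,061.5625) = $24,000 (dollar cap binds)
Taxable value = $137,318.75 − $75,000 − $24,000 = $38,318.75
Regional Park District: $38,318.75 × 0.0045 = $172.434375
Maribel CSD: $38,318.75 × 0.02456 = $941.1085
Ashby Township: $38,318.75 × 0.0061 = $233.744375
City of Maribel: $38,318.75 × 0.0028 = $107.2925
Total = $1,454.57975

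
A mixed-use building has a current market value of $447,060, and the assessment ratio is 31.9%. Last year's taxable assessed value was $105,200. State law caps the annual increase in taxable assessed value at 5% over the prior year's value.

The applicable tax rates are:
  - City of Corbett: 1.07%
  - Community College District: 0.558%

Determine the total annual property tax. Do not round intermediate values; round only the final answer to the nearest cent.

Uncapped assessed value = $447,060 × 0.319 = $142,612.14
Cap limit = $105,200 × 1.05 = $110,460
Taxable assessed value = min($142,612.14, $110,460) = $110,460 (cap binds)
City of Corbett: $110,460 × 0.0107 = $1,181.922
Community College District: $110,460 × 0.00558 = $616.3668
Total = $1,798.2888

$1,798.29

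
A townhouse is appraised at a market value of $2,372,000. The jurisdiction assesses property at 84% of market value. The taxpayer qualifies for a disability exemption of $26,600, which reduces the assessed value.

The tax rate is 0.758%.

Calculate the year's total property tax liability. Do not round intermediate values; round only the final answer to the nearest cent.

$14,901.37

Assessed value = $2,372,000 × 0.84 = $1,992,480
Taxable value = $1,992,480 − $26,600 = $1,965,880
Tax = $1,965,880 × 0.00758 = $14,901.3704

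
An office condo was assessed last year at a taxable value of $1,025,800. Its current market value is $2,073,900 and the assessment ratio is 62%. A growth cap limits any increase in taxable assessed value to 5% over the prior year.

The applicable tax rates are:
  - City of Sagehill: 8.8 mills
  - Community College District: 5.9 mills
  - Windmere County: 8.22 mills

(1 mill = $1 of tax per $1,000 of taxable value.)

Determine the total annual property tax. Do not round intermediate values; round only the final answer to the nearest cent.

Uncapped assessed value = $2,073,900 × 0.62 = $1,285,818
Cap limit = $1,025,800 × 1.05 = $1,077,090
Taxable assessed value = min($1,285,818, $1,077,090) = $1,077,090 (cap binds)
City of Sagehill: $1,077,090 × 0.0088 = $9,478.392
Community College District: $1,077,090 × 0.0059 = $6,354.831
Windmere County: $1,077,090 × 0.00822 = $8,853.6798
Total = $24,686.9028

$24,686.90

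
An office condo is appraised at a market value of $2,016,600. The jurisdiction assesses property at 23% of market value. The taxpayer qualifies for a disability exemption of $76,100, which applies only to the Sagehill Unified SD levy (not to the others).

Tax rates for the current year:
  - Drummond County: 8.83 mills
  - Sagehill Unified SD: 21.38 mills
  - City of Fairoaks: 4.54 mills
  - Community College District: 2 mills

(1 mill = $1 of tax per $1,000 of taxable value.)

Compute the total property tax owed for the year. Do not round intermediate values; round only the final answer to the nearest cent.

$15,418.29

Assessed value = $2,016,600 × 0.23 = $463,818
Drummond County: $463,818 × 0.00883 = $4,095.51294
Sagehill Unified SD: ($463,818 − $76,100) × 0.02138 = $387,718 × 0.02138 = $8,289.41084
City of Fairoaks: $463,818 × 0.00454 = $2,105.73372
Community College District: $463,818 × 0.002 = $927.636
Total = $15,418.2935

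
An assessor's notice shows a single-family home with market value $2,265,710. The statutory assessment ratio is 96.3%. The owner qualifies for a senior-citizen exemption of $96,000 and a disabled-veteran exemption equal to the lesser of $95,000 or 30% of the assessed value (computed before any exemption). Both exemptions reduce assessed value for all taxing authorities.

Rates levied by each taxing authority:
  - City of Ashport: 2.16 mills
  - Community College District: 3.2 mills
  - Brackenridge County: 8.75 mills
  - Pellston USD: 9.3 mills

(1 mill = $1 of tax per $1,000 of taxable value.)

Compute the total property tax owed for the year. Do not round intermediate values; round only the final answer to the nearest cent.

Assessed value = $2,265,710 × 0.963 = $2,181,878.73
Disabled-veteran exemption = min($95,000, 30% × $2,181,878.73) = min($95,000, $654,563.619) = $95,000 (dollar cap binds)
Taxable value = $2,181,878.73 − $96,000 − $95,000 = $1,990,878.73
City of Ashport: $1,990,878.73 × 0.00216 = $4,300.2980568
Community College District: $1,990,878.73 × 0.0032 = $6,370.811936
Brackenridge County: $1,990,878.73 × 0.00875 = $17,420.1888875
Pellston USD: $1,990,878.73 × 0.0093 = $18,515.172189
Total = $46,606.4710693

$46,606.47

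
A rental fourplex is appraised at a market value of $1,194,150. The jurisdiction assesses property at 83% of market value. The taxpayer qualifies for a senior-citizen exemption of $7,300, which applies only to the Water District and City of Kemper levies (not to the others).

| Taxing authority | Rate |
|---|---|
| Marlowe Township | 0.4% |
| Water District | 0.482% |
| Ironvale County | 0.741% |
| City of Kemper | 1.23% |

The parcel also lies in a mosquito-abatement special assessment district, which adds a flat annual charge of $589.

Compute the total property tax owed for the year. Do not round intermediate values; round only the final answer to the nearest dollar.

$28,741

Assessed value = $1,194,150 × 0.83 = $991,144.5
Marlowe Township: $991,144.5 × 0.004 = $3,964.578
Water District: ($991,144.5 − $7,300) × 0.00482 = $983,844.5 × 0.00482 = $4,742.13049
Ironvale County: $991,144.5 × 0.00741 = $7,344.380745
City of Kemper: ($991,144.5 − $7,300) × 0.0123 = $983,844.5 × 0.0123 = $12,101.28735
Levies subtotal = $28,152.376585
Total = $28,152.376585 + $589 = $28,741.376585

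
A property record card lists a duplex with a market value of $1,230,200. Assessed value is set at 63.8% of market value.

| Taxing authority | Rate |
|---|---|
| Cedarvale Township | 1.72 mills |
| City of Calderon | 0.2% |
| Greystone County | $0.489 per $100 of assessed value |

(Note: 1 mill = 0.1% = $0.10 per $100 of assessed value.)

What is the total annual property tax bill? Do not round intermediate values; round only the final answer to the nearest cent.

Assessed value = $1,230,200 × 0.638 = $784,867.6
Cedarvale Township: $784,867.6 × 0.00172 = $1,349.972272
City of Calderon: $784,867.6 × 0.002 = $1,569.7352
Greystone County: $784,867.6 × 0.00489 = $3,838.002564
Total = $6,757.710036

$6,757.71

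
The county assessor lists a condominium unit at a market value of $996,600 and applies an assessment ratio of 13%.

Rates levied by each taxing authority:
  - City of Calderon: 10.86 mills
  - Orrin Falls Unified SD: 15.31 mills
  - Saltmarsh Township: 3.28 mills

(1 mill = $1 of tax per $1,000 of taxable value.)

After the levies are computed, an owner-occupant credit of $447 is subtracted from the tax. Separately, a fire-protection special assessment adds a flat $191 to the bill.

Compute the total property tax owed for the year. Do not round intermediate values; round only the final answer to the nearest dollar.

Assessed value = $996,600 × 0.13 = $129,558
City of Calderon: $129,558 × 0.01086 = $1,406.99988
Orrin Falls Unified SD: $129,558 × 0.01531 = $1,983.53298
Saltmarsh Township: $129,558 × 0.00328 = $424.95024
Levies subtotal = $3,815.4831
After credit = $3,815.4831 − $447 = $3,368.4831
Total = $3,368.4831 + $191 = $3,559.4831

$3,559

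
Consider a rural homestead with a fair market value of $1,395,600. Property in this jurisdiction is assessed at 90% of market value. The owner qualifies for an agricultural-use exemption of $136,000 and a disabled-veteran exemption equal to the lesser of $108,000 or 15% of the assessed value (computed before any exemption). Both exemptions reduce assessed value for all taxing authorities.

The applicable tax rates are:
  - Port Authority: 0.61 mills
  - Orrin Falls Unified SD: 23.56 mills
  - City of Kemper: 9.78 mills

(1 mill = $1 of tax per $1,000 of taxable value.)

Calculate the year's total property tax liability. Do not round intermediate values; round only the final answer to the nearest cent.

Assessed value = $1,395,600 × 0.9 = $1,256,040
Disabled-veteran exemption = min($108,000, 15% × $1,256,040) = min($108,000, $188,406) = $108,000 (dollar cap binds)
Taxable value = $1,256,040 − $136,000 − $108,000 = $1,012,040
Port Authority: $1,012,040 × 0.00061 = $617.3444
Orrin Falls Unified SD: $1,012,040 × 0.02356 = $23,843.6624
City of Kemper: $1,012,040 × 0.00978 = $9,897.7512
Total = $34,358.758

$34,358.76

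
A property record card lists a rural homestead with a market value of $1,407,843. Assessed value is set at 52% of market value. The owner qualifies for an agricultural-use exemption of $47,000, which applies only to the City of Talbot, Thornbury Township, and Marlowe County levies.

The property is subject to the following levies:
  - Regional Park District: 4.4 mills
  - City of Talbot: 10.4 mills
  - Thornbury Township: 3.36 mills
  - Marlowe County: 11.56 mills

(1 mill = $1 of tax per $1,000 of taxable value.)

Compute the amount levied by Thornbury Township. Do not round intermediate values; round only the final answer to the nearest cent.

$2,301.86

Assessed value = $1,407,843 × 0.52 = $732,078.36
Thornbury Township taxable value = $732,078.36 − $47,000 = $685,078.36
Thornbury Township levy = $685,078.36 × 0.00336 = $2,301.8632896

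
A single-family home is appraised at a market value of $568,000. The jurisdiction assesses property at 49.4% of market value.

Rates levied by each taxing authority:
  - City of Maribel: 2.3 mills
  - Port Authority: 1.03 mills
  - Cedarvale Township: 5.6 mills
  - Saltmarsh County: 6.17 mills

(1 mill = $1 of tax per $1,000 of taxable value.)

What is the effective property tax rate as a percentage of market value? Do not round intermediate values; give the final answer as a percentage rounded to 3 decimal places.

Assessed value = $568,000 × 0.494 = $280,592
City of Maribel: $280,592 × 0.0023 = $645.3616
Port Authority: $280,592 × 0.00103 = $289.00976
Cedarvale Township: $280,592 × 0.0056 = $1,571.3152
Saltmarsh County: $280,592 × 0.00617 = $1,731.25264
Total tax = $4,236.9392
Effective rate = $4,236.9392 ÷ $568,000 = 0.746% of market value

0.746%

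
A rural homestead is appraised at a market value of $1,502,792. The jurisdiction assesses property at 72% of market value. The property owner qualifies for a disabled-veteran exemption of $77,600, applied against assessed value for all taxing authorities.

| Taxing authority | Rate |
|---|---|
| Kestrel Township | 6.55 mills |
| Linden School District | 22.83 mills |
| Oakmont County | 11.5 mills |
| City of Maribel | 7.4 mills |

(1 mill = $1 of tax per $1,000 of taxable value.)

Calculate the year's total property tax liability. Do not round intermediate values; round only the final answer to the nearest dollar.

Assessed value = $1,502,792 × 0.72 = $1,082,010.24
Taxable value = $1,082,010.24 − $77,600 = $1,004,410.24
Kestrel Township: $1,004,410.24 × 0.00655 = $6,578.887072
Linden School District: $1,004,410.24 × 0.02283 = $22,930.6857792
Oakmont County: $1,004,410.24 × 0.0115 = $11,550.71776
City of Maribel: $1,004,410.24 × 0.0074 = $7,432.635776
Total = $6,578.887072 + $22,930.6857792 + $11,550.71776 + $7,432.635776 = $48,492.9263872

$48,493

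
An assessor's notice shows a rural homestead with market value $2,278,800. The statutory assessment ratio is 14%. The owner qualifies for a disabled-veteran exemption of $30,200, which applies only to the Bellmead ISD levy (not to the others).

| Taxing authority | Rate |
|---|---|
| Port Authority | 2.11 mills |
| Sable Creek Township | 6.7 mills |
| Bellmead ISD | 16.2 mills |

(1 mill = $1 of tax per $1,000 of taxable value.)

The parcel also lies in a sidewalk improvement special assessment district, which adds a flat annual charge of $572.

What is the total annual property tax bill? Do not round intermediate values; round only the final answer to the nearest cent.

$8,061.75

Assessed value = $2,278,800 × 0.14 = $319,032
Port Authority: $319,032 × 0.00211 = $673.15752
Sable Creek Township: $319,032 × 0.0067 = $2,137.5144
Bellmead ISD: ($319,032 − $30,200) × 0.0162 = $288,832 × 0.0162 = $4,679.0784
Levies subtotal = $7,489.75032
Total = $7,489.75032 + $572 = $8,061.75032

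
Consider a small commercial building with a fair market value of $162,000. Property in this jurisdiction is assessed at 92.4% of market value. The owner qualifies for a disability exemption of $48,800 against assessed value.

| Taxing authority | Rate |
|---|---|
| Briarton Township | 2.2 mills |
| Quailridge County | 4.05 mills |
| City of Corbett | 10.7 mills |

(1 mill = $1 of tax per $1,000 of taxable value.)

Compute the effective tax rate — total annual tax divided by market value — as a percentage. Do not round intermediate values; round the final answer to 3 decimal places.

1.056%

Assessed value = $162,000 × 0.924 = $149,688
Taxable value = $149,688 − $48,800 = $100,888
Briarton Township: $100,888 × 0.0022 = $221.9536
Quailridge County: $100,888 × 0.00405 = $408.5964
City of Corbett: $100,888 × 0.0107 = $1,079.5016
Total tax = $1,710.0516
Effective rate = $1,710.0516 ÷ $162,000 = 1.056% of market value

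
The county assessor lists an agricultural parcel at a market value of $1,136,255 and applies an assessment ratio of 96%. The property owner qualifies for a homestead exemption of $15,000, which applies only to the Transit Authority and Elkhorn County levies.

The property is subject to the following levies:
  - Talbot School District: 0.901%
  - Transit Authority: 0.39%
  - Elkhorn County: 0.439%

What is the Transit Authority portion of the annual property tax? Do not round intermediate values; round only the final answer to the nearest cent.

$4,195.64

Assessed value = $1,136,255 × 0.96 = $1,090,804.8
Transit Authority taxable value = $1,090,804.8 − $15,000 = $1,075,804.8
Transit Authority levy = $1,075,804.8 × 0.0039 = $4,195.63872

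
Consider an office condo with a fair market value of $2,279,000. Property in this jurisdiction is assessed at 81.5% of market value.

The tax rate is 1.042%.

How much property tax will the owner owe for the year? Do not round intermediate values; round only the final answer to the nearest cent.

Assessed value = $2,279,000 × 0.815 = $1,857,385
Tax = $1,857,385 × 0.01042 = $19,353.9517

$19,353.95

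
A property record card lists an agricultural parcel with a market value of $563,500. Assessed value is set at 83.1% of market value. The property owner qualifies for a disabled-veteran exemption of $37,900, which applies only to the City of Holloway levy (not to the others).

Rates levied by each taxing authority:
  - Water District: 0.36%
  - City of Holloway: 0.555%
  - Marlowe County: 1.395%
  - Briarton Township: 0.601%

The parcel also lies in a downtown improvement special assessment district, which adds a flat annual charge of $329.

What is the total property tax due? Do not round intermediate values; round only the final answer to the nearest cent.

Assessed value = $563,500 × 0.831 = $468,268.5
Water District: $468,268.5 × 0.0036 = $1,685.7666
City of Holloway: ($468,268.5 − $37,900) × 0.00555 = $430,368.5 × 0.00555 = $2,388.545175
Marlowe County: $468,268.5 × 0.01395 = $6,532.345575
Briarton Township: $468,268.5 × 0.00601 = $2,814.293685
Levies subtotal = $13,420.951035
Total = $13,420.951035 + $329 = $13,749.951035

$13,749.95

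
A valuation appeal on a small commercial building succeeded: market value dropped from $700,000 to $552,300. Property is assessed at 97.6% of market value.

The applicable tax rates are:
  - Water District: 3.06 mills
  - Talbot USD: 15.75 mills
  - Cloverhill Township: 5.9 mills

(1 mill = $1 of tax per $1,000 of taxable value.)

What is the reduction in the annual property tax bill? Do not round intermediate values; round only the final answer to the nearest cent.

$3,562.07

Old assessed value = $700,000 × 0.976 = $683,200
New assessed value = $552,300 × 0.976 = $539,044.8
Combined rate = 0.00306 + 0.01575 + 0.0059 = 0.02471
Old tax = $683,200 × 0.02471 = $16,881.872
New tax = $539,044.8 × 0.02471 = $13,319.797008
Reduction = $16,881.872 − $13,319.797008 = $3,562.074992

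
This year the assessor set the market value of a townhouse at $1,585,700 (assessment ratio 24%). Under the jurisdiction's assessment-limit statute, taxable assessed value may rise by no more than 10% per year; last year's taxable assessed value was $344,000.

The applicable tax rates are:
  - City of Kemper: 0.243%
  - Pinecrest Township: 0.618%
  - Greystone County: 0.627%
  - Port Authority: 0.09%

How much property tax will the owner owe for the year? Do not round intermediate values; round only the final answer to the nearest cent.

$5,971.15

Uncapped assessed value = $1,585,700 × 0.24 = $380,568
Cap limit = $344,000 × 1.1 = $378,400
Taxable assessed value = min($380,568, $378,400) = $378,400 (cap binds)
City of Kemper: $378,400 × 0.00243 = $919.512
Pinecrest Township: $378,400 × 0.00618 = $2,338.512
Greystone County: $378,400 × 0.00627 = $2,372.568
Port Authority: $378,400 × 0.0009 = $340.56
Total = $5,971.152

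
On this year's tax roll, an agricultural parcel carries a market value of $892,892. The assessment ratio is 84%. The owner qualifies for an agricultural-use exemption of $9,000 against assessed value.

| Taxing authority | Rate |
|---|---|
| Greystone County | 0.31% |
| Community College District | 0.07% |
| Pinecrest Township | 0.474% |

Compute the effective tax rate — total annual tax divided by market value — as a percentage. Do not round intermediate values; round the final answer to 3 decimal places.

Assessed value = $892,892 × 0.84 = $750,029.28
Taxable value = $750,029.28 − $9,000 = $741,029.28
Greystone County: $741,029.28 × 0.0031 = $2,297.190768
Community College District: $741,029.28 × 0.0007 = $518.720496
Pinecrest Township: $741,029.28 × 0.00474 = $3,512.4787872
Total tax = $6,328.3900512
Effective rate = $6,328.3900512 ÷ $892,892 = 0.709% of market value

0.709%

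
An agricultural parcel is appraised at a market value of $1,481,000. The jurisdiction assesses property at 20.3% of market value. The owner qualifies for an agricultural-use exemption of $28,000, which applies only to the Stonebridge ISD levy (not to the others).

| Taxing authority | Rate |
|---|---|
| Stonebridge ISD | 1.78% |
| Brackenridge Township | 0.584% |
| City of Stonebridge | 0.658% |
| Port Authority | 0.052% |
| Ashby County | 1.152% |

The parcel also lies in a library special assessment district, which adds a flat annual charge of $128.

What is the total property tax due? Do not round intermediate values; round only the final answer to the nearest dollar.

Assessed value = $1,481,000 × 0.203 = $300,643
Stonebridge ISD: ($300,643 − $28,000) × 0.0178 = $272,643 × 0.0178 = $4,853.0454
Brackenridge Township: $300,643 × 0.00584 = $1,755.75512
City of Stonebridge: $300,643 × 0.00658 = $1,978.23094
Port Authority: $300,643 × 0.00052 = $156.33436
Ashby County: $300,643 × 0.01152 = $3,463.40736
Levies subtotal = $12,206.77318
Total = $12,206.77318 + $128 = $12,334.77318

$12,335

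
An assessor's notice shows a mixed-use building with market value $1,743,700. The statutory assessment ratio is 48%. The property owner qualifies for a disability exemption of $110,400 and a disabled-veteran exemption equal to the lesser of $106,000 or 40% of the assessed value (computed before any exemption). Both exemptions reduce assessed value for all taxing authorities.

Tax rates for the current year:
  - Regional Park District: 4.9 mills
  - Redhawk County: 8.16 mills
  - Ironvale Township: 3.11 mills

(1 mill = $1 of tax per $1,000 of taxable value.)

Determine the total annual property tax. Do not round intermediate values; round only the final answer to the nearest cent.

Assessed value = $1,743,700 × 0.48 = $836,976
Disabled-veteran exemption = min($106,000, 40% × $836,976) = min($106,000, $334,790.4) = $106,000 (dollar cap binds)
Taxable value = $836,976 − $110,400 − $106,000 = $620,576
Regional Park District: $620,576 × 0.0049 = $3,040.8224
Redhawk County: $620,576 × 0.00816 = $5,063.90016
Ironvale Township: $620,576 × 0.00311 = $1,929.99136
Total = $10,034.71392

$10,034.71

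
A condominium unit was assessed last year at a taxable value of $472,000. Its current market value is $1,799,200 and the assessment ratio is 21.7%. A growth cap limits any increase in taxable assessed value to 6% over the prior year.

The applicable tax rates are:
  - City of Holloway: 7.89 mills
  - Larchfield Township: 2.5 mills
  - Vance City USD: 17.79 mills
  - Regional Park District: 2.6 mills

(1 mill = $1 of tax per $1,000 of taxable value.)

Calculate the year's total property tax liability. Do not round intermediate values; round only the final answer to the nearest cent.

$12,017.32

Uncapped assessed value = $1,799,200 × 0.217 = $390,426.4
Cap limit = $472,000 × 1.06 = $500,320
Taxable assessed value = min($390,426.4, $500,320) = $390,426.4 (cap does not bind)
City of Holloway: $390,426.4 × 0.00789 = $3,080.464296
Larchfield Township: $390,426.4 × 0.0025 = $976.066
Vance City USD: $390,426.4 × 0.01779 = $6,945.685656
Regional Park District: $390,426.4 × 0.0026 = $1,015.10864
Total = $12,017.324592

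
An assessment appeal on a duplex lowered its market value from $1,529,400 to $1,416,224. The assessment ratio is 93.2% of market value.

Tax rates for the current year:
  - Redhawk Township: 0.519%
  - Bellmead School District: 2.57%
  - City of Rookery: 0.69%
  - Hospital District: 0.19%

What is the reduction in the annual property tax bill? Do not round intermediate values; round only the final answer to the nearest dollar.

$4,187

Old assessed value = $1,529,400 × 0.932 = $1,425,400.8
New assessed value = $1,416,224 × 0.932 = $1,319,920.768
Combined rate = 0.00519 + 0.0257 + 0.0069 + 0.0019 = 0.03969
Old tax = $1,425,400.8 × 0.03969 = $56,574.157752
New tax = $1,319,920.768 × 0.03969 = $52,387.65528192
Reduction = $56,574.157752 − $52,387.65528192 = $4,186.50247008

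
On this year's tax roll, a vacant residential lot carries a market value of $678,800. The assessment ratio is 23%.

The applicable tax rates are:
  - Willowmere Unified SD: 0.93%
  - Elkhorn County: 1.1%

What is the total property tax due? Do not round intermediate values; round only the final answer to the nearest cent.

Assessed value = $678,800 × 0.23 = $156,124
Willowmere Unified SD: $156,124 × 0.0093 = $1,451.9532
Elkhorn County: $156,124 × 0.011 = $1,717.364
Total = $1,451.9532 + $1,717.364 = $3,169.3172

$3,169.32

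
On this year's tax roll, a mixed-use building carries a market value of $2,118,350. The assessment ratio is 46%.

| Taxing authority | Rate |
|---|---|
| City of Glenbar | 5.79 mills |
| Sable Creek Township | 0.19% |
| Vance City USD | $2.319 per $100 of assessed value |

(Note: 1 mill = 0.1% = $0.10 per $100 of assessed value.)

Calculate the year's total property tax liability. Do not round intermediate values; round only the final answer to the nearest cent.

$30,090.74

Assessed value = $2,118,350 × 0.46 = $974,441
City of Glenbar: $974,441 × 0.00579 = $5,642.01339
Sable Creek Township: $974,441 × 0.0019 = $1,851.4379
Vance City USD: $974,441 × 0.02319 = $22,597.28679
Total = $30,090.73808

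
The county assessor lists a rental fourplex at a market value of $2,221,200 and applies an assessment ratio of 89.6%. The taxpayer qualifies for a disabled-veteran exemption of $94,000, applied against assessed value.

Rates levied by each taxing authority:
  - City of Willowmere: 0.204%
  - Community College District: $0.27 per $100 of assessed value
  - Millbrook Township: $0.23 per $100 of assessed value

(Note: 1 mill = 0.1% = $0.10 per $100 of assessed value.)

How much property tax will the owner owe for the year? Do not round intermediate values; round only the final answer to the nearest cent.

$13,349.21

Assessed value = $2,221,200 × 0.896 = $1,990,195.2
Taxable value = $1,990,195.2 − $94,000 = $1,896,195.2
City of Willowmere: $1,896,195.2 × 0.00204 = $3,868.238208
Community College District: $1,896,195.2 × 0.0027 = $5,119.72704
Millbrook Township: $1,896,195.2 × 0.0023 = $4,361.24896
Total = $13,349.214208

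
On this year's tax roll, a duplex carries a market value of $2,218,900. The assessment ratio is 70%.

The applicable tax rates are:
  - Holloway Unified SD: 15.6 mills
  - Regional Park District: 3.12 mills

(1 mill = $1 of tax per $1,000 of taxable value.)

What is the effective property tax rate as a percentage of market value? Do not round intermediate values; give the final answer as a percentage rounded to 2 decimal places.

1.31%

Assessed value = $2,218,900 × 0.7 = $1,553,230
Holloway Unified SD: $1,553,230 × 0.0156 = $24,230.388
Regional Park District: $1,553,230 × 0.00312 = $4,846.0776
Total tax = $29,076.4656
Effective rate = $29,076.4656 ÷ $2,218,900 = 1.31% of market value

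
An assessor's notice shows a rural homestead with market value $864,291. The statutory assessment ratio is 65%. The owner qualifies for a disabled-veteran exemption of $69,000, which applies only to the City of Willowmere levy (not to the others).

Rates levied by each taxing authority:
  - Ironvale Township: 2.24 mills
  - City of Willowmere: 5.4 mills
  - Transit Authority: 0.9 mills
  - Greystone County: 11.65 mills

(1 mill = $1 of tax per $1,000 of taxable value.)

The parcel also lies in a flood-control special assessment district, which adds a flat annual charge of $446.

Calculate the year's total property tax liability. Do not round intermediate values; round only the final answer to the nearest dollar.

$11,416

Assessed value = $864,291 × 0.65 = $561,789.15
Ironvale Township: $561,789.15 × 0.00224 = $1,258.407696
City of Willowmere: ($561,789.15 − $69,000) × 0.0054 = $492,789.15 × 0.0054 = $2,661.06141
Transit Authority: $561,789.15 × 0.0009 = $505.610235
Greystone County: $561,789.15 × 0.01165 = $6,544.8435975
Levies subtotal = $10,969.9229385
Total = $10,969.9229385 + $446 = $11,415.9229385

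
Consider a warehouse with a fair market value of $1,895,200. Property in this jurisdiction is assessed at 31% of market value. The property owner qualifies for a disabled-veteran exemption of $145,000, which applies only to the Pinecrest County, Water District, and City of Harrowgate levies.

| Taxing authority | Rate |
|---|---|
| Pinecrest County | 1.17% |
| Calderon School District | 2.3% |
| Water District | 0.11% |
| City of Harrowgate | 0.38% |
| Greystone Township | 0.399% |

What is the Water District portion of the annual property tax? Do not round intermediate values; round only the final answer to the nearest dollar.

Assessed value = $1,895,200 × 0.31 = $587,512
Water District taxable value = $587,512 − $145,000 = $442,512
Water District levy = $442,512 × 0.0011 = $486.7632

$487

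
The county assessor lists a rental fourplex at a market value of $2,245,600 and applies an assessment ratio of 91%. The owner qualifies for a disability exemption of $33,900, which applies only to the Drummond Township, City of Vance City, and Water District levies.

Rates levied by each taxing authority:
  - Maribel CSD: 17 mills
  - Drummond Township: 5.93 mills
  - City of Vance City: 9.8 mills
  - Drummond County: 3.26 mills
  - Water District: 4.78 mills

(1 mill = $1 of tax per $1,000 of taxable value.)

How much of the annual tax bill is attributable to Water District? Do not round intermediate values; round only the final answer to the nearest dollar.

Assessed value = $2,245,600 × 0.91 = $2,043,496
Water District taxable value = $2,043,496 − $33,900 = $2,009,596
Water District levy = $2,009,596 × 0.00478 = $9,605.86888

$9,606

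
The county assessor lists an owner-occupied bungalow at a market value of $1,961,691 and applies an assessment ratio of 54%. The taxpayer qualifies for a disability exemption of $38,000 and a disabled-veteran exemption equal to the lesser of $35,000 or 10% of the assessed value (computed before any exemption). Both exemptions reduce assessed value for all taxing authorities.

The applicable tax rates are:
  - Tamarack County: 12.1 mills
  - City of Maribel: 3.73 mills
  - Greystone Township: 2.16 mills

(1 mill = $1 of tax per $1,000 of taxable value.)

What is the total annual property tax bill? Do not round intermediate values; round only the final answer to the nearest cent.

Assessed value = $1,961,691 × 0.54 = $1,059,313.14
Disabled-veteran exemption = min($35,000, 10% × $1,059,313.14) = min($35,000, $105,931.314) = $35,000 (dollar cap binds)
Taxable value = $1,059,313.14 − $38,000 − $35,000 = $986,313.14
Tamarack County: $986,313.14 × 0.0121 = $11,934.388994
City of Maribel: $986,313.14 × 0.00373 = $3,678.9480122
Greystone Township: $986,313.14 × 0.00216 = $2,130.4363824
Total = $17,743.7733886

$17,743.77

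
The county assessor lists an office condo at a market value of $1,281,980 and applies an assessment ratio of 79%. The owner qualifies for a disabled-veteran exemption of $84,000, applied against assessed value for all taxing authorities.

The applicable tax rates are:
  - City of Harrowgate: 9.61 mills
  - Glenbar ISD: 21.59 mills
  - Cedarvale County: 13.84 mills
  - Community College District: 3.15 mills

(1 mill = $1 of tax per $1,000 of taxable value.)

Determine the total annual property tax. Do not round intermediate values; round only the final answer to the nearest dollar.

Assessed value = $1,281,980 × 0.79 = $1,012,764.2
Taxable value = $1,012,764.2 − $84,000 = $928,764.2
City of Harrowgate: $928,764.2 × 0.00961 = $8,925.423962
Glenbar ISD: $928,764.2 × 0.02159 = $20,052.019078
Cedarvale County: $928,764.2 × 0.01384 = $12,854.096528
Community College District: $928,764.2 × 0.00315 = $2,925.60723
Total = $8,925.423962 + $20,052.019078 + $12,854.096528 + $2,925.60723 = $44,757.146798

$44,757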